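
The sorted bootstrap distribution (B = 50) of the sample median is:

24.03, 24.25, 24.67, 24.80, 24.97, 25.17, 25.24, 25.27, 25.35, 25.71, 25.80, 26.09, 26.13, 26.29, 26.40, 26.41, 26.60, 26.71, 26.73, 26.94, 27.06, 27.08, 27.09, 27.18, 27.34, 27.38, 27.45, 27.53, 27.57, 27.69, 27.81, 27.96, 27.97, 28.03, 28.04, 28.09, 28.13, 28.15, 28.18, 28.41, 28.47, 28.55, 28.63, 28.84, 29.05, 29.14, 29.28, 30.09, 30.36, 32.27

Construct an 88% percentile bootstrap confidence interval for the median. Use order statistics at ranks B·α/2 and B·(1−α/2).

(24.67, 29.28)

α = 0.12; lower rank = 50 × 0.060 = 3; upper rank = 50 × 0.940 = 47.
The 3rd smallest replicate is 24.67; the 47th is 29.28.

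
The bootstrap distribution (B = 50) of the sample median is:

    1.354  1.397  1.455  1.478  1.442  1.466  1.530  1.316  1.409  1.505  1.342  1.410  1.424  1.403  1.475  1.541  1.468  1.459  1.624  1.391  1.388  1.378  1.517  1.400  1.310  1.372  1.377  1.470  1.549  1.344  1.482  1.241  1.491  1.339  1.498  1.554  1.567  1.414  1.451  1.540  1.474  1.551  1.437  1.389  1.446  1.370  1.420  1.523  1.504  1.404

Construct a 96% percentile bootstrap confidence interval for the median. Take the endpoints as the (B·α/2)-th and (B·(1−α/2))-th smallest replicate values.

Sorted replicates: 1.241, 1.310, 1.316, 1.339, 1.342, 1.344, 1.354, 1.370, 1.372, 1.377, 1.378, 1.388, 1.389, 1.391, 1.397, 1.400, 1.403, 1.404, 1.409, 1.410, 1.414, 1.420, 1.424, 1.437, 1.442, 1.446, 1.451, 1.455, 1.459, 1.466, 1.468, 1.470, 1.474, 1.475, 1.478, 1.482, 1.491, 1.498, 1.504, 1.505, 1.517, 1.523, 1.530, 1.540, 1.541, 1.549, 1.551, 1.554, 1.567, 1.624
α = 0.04; lower rank = 50 × 0.020 = 1; upper rank = 50 × 0.980 = 49.
The 1st smallest replicate is 1.241; the 49th is 1.567.

(1.241, 1.567)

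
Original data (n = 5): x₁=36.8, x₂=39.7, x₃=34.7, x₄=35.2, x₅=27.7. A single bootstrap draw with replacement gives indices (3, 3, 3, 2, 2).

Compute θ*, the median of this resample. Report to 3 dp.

Resample values: 34.7, 34.7, 34.7, 39.7, 39.7.
Sorted: 34.7, 34.7, 34.7, 39.7, 39.7
Median = middle value = 34.700

θ* = 34.700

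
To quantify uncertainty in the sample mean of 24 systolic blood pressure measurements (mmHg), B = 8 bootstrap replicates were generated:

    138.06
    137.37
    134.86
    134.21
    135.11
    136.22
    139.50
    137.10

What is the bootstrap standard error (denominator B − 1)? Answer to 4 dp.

Bootstrap SE is the standard deviation of the 8 replicate means.
Mean of replicates: (138.06 + 137.37 + 134.86 + 134.21 + 135.11 + 136.22 + 139.50 + 137.10) / 8 = 1092.43000 / 8 = 136.55375
Sum of squared deviations: (+1.50625)² + (+0.81625)² + (−1.69375)² + (−2.34375)² + (−1.44375)² + (−0.33375)² + (+2.94625)² + (+0.54625)² = 22.47159
Variance = 22.47159 / 7 = 3.21023
SE* = √3.21023

SE* = 1.7917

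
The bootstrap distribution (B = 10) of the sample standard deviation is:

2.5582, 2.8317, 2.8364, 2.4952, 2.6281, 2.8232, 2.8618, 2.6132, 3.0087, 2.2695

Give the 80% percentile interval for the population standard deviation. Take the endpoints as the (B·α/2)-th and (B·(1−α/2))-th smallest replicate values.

(2.2695, 2.8618)

Sorted replicates: 2.2695, 2.4952, 2.5582, 2.6132, 2.6281, 2.8232, 2.8317, 2.8364, 2.8618, 3.0087
α = 0.20; lower rank = 10 × 0.100 = 1; upper rank = 10 × 0.900 = 9.
The 1st smallest replicate is 2.2695; the 9th is 2.8618.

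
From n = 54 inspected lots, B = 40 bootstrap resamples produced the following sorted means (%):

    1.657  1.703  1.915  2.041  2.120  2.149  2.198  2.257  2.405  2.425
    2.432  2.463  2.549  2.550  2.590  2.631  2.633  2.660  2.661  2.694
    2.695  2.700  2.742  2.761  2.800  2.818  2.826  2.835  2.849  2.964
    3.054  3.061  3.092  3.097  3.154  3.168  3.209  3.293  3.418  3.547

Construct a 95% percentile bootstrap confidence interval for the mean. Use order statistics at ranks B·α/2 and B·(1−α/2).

α = 0.05; lower rank = 40 × 0.025 = 1; upper rank = 40 × 0.975 = 39.
The 1st smallest replicate is 1.657; the 39th is 3.418.

(1.657, 3.418)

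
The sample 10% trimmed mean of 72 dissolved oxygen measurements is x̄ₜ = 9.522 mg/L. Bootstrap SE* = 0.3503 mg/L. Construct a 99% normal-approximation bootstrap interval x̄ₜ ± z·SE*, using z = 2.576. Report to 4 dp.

Margin = 2.576 × 0.3503 = 0.90237
Interval: 9.522 ± 0.90237

(8.6196, 10.4244)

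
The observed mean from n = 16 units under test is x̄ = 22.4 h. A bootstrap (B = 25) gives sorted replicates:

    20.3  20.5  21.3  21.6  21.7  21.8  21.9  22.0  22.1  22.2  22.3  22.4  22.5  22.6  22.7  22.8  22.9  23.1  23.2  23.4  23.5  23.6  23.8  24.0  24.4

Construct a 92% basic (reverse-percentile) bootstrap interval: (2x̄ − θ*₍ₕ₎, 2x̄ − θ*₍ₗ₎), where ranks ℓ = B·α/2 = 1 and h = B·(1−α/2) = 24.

Percentile endpoints at ranks 1 and 24: θ*₍1₎ = 20.3, θ*₍24₎ = 24.0.
Basic interval reflects these around x̄:
  lower = 2 × 22.4 − 24.0 = 20.8
  upper = 2 × 22.4 − 20.3 = 24.5

(20.8, 24.5)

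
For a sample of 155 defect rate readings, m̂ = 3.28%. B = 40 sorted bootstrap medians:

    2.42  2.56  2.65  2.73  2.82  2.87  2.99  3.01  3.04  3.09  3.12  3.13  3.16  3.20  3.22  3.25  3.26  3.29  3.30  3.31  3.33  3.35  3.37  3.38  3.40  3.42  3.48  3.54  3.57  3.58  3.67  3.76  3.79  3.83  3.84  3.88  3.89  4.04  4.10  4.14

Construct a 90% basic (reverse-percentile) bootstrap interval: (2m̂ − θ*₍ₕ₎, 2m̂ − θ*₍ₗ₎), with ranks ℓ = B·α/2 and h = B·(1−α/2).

(2.52, 4.00)

Percentile endpoints at ranks 2 and 38: θ*₍2₎ = 2.56, θ*₍38₎ = 4.04.
Basic interval reflects these around m̂:
  lower = 2 × 3.28 − 4.04 = 2.52
  upper = 2 × 3.28 − 2.56 = 4.00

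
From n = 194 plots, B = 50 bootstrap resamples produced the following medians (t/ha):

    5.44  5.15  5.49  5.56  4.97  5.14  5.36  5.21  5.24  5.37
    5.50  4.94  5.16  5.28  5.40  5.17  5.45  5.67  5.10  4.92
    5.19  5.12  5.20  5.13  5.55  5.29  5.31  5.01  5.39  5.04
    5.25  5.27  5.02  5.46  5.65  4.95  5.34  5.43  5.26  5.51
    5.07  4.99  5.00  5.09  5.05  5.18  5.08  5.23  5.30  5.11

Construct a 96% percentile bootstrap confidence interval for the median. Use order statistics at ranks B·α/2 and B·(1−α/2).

Sorted replicates: 4.92, 4.94, 4.95, 4.97, 4.99, 5.00, 5.01, 5.02, 5.04, 5.05, 5.07, 5.08, 5.09, 5.10, 5.11, 5.12, 5.13, 5.14, 5.15, 5.16, 5.17, 5.18, 5.19, 5.20, 5.21, 5.23, 5.24, 5.25, 5.26, 5.27, 5.28, 5.29, 5.30, 5.31, 5.34, 5.36, 5.37, 5.39, 5.40, 5.43, 5.44, 5.45, 5.46, 5.49, 5.50, 5.51, 5.55, 5.56, 5.65, 5.67
α = 0.04; lower rank = 50 × 0.020 = 1; upper rank = 50 × 0.980 = 49.
The 1st smallest replicate is 4.92; the 49th is 5.65.

(4.92, 5.65)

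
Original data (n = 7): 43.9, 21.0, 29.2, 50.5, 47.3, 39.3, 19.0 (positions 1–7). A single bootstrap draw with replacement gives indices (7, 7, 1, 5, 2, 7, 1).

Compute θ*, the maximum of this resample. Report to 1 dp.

θ* = 47.3

Resample values: 19.0, 19.0, 43.9, 47.3, 21.0, 19.0, 43.9.
Maximum = 47.3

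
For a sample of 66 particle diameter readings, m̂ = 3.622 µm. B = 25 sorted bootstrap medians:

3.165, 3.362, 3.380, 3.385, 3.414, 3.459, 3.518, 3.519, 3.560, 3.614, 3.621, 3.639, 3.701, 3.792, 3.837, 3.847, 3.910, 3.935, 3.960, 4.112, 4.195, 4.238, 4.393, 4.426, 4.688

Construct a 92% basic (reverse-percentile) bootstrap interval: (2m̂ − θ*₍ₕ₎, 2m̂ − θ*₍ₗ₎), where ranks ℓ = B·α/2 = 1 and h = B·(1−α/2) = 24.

(2.818, 4.079)

Percentile endpoints at ranks 1 and 24: θ*₍1₎ = 3.165, θ*₍24₎ = 4.426.
Basic interval reflects these around m̂:
  lower = 2 × 3.622 − 4.426 = 2.818
  upper = 2 × 3.622 − 3.165 = 4.079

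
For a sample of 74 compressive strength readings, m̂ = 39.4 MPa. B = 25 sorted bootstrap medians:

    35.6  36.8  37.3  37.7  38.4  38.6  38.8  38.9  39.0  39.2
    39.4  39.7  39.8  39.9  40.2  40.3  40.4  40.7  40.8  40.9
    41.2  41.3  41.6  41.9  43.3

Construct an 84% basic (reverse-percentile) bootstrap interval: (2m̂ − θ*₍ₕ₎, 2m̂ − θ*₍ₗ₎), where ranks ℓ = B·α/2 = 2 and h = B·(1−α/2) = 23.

Percentile endpoints at ranks 2 and 23: θ*₍2₎ = 36.8, θ*₍23₎ = 41.6.
Basic interval reflects these around m̂:
  lower = 2 × 39.4 − 41.6 = 37.2
  upper = 2 × 39.4 − 36.8 = 42.0

(37.2, 42.0)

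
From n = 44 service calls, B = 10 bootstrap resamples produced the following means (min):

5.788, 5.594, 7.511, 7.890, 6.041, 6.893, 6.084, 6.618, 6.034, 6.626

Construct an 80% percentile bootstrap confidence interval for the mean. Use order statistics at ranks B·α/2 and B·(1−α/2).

(5.594, 7.511)

Sorted replicates: 5.594, 5.788, 6.034, 6.041, 6.084, 6.618, 6.626, 6.893, 7.511, 7.890
α = 0.20; lower rank = 10 × 0.100 = 1; upper rank = 10 × 0.900 = 9.
The 1st smallest replicate is 5.594; the 9th is 7.511.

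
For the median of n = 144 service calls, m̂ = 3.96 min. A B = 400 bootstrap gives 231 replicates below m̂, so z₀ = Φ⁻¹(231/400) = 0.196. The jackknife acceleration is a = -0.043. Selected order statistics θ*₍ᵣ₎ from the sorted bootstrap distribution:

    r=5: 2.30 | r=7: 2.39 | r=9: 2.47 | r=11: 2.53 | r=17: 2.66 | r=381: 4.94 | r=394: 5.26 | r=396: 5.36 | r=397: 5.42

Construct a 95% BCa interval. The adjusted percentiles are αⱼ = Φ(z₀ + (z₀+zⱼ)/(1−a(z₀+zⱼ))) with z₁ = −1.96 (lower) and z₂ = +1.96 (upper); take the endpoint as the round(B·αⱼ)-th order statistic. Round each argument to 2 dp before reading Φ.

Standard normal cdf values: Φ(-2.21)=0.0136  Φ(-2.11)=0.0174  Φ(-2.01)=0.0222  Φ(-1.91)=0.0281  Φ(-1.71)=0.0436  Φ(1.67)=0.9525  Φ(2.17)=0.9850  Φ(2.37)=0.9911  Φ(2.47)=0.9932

Lower: z₀ + z₁ = 0.196 + (-1.960) = -1.764; 1 − a(z₀+z₁) = 1 − (-0.043)(-1.764) = 0.9241; argument = 0.196 + (-1.764)/0.9241 = -1.7128 → -1.71.
α₁ = Φ(-1.71) = 0.0436; rank = round(400 × 0.0436) = 17; θ*₍17₎ = 2.66.
Upper: z₀ + z₂ = 2.156; 1 − a(z₀+z₂) = 1.0927; argument = 2.1691 → 2.17; α₂ = 0.9850; rank = 394; θ*₍394₎ = 5.26.

(2.66, 5.26)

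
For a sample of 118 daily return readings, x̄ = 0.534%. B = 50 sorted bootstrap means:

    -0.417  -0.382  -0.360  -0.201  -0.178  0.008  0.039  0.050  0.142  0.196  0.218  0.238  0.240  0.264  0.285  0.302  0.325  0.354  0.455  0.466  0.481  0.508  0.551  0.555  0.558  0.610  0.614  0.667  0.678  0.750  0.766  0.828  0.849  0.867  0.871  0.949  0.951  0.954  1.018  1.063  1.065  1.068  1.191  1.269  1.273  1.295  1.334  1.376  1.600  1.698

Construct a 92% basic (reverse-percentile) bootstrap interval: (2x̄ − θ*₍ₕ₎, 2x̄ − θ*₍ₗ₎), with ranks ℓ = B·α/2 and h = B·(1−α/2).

(-0.308, 1.450)

Percentile endpoints at ranks 2 and 48: θ*₍2₎ = -0.382, θ*₍48₎ = 1.376.
Basic interval reflects these around x̄:
  lower = 2 × 0.534 − 1.376 = -0.308
  upper = 2 × 0.534 − -0.382 = 1.450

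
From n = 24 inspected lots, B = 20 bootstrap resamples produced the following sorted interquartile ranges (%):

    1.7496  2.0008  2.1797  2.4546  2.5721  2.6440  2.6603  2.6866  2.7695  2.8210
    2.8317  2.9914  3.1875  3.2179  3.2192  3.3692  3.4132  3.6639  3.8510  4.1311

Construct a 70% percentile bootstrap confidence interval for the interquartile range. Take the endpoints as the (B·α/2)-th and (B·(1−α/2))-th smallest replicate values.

α = 0.30; lower rank = 20 × 0.150 = 3; upper rank = 20 × 0.850 = 17.
The 3rd smallest replicate is 2.1797; the 17th is 3.4132.

(2.1797, 3.4132)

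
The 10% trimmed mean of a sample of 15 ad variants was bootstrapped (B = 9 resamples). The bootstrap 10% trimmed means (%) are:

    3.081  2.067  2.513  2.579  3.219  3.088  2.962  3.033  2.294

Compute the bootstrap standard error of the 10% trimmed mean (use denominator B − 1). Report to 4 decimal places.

SE* = 0.4074

Bootstrap SE is the standard deviation of the 9 replicate 10% trimmed means.
Mean of replicates: (3.081 + 2.067 + 2.513 + 2.579 + 3.219 + 3.088 + 2.962 + 3.033 + 2.294) / 9 = 24.83600 / 9 = 2.75956
Sum of squared deviations: (+0.32144)² + (−0.69256)² + (−0.24656)² + (−0.18056)² + (+0.45944)² + (+0.32844)² + (+0.20244)² + (+0.27344)² + (−0.46556)² = 1.32781
Variance = 1.32781 / 8 = 0.16598
SE* = √0.16598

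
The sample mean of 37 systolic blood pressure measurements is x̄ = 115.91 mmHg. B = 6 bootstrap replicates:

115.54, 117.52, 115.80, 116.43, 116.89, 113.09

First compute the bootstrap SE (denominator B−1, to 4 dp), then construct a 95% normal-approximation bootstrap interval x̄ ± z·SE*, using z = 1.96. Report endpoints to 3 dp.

(112.884, 118.936)

Mean of replicates = 115.8783; sum of squared deviations = 11.9183; SE* = √(11.9183/5) = 1.5439
Margin = 1.96 × 1.5439 = 3.0260
Interval: 115.91 ± 3.0260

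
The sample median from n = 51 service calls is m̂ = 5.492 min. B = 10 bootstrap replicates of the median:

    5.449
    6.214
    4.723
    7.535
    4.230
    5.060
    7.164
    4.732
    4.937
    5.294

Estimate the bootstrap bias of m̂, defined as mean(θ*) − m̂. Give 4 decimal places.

bias = +0.0418

mean(θ*) = (5.449 + 6.214 + 4.723 + 7.535 + 4.230 + 5.060 + 7.164 + 4.732 + 4.937 + 5.294) / 10 = 5.53380
bias = 5.53380 − 5.492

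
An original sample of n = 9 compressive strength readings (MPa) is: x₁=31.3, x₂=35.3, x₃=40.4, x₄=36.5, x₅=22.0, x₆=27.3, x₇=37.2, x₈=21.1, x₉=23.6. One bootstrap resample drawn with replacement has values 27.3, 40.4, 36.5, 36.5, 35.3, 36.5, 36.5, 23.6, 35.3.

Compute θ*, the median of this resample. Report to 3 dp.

θ* = 36.500

Sorted: 23.6, 27.3, 35.3, 35.3, 36.5, 36.5, 36.5, 36.5, 40.4
Median = middle value = 36.500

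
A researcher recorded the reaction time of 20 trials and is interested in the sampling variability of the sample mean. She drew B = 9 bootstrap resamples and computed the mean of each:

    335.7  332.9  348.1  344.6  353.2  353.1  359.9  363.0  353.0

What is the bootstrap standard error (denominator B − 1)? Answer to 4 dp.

SE* = 10.1294

Bootstrap SE is the standard deviation of the 9 replicate means.
Mean of replicates: (335.7 + 332.9 + 348.1 + 344.6 + 353.2 + 353.1 + 359.9 + 363.0 + 353.0) / 9 = 3143.50000 / 9 = 349.27778
Sum of squared deviations: (−13.57778)² + (−16.37778)² + (−1.17778)² + (−4.67778)² + (+3.92222)² + (+3.82222)² + (+10.62222)² + (+13.72222)² + (+3.72222)² = 820.83556
Variance = 820.83556 / 8 = 102.60444
SE* = √102.60444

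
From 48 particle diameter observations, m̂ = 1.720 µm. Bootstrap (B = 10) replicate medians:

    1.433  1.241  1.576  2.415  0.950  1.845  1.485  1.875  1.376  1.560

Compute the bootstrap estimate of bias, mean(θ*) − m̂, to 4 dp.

bias = −0.1444

mean(θ*) = (1.433 + 1.241 + 1.576 + 2.415 + 0.950 + 1.845 + 1.485 + 1.875 + 1.376 + 1.560) / 10 = 1.57560
bias = 1.57560 − 1.720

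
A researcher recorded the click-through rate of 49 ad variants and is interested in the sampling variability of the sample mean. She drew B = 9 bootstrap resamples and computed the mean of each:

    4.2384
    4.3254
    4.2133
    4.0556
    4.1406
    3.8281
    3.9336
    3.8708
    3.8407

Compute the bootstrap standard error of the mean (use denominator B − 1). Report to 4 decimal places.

SE* = 0.1887

Bootstrap SE is the standard deviation of the 9 replicate means.
Mean of replicates: (4.2384 + 4.3254 + 4.2133 + 4.0556 + 4.1406 + 3.8281 + 3.9336 + 3.8708 + 3.8407) / 9 = 36.44650 / 9 = 4.04961
Sum of squared deviations: (+0.18879)² + (+0.27579)² + (+0.16369)² + (+0.00599)² + (+0.09099)² + (−0.22151)² + (−0.11601)² + (−0.17881)² + (−0.20891)² = 0.28495
Variance = 0.28495 / 8 = 0.03562
SE* = √0.03562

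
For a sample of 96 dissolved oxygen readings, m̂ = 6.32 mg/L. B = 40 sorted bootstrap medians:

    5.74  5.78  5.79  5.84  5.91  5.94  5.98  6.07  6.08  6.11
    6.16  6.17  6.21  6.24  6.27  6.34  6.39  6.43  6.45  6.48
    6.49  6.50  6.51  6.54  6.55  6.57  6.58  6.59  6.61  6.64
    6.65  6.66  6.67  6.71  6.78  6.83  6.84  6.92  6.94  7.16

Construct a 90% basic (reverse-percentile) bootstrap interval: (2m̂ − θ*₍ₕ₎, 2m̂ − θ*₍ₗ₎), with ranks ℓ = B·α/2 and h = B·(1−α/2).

Percentile endpoints at ranks 2 and 38: θ*₍2₎ = 5.78, θ*₍38₎ = 6.92.
Basic interval reflects these around m̂:
  lower = 2 × 6.32 − 6.92 = 5.72
  upper = 2 × 6.32 − 5.78 = 6.86

(5.72, 6.86)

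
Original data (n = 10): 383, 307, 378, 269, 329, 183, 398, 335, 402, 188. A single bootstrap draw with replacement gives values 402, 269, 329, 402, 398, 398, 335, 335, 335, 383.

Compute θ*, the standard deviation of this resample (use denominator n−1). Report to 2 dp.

θ* = 44.77

Mean = 358.6000; sum of squared deviations = 18042.4000
s² = 18042.4000 / 9 = 2004.7111
s = √2004.7111 = 44.77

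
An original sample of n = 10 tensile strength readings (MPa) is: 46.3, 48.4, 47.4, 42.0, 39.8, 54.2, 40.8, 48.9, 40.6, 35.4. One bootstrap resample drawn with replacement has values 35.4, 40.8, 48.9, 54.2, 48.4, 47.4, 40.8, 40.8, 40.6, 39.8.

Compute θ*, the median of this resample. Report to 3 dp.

Sorted: 35.4, 39.8, 40.6, 40.8, 40.8, 40.8, 47.4, 48.4, 48.9, 54.2
Median = average of the two middle values = 40.800

θ* = 40.800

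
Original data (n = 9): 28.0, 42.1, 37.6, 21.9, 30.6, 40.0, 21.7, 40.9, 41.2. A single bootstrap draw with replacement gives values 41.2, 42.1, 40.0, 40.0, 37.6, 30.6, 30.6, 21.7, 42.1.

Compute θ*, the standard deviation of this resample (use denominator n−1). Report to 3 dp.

θ* = 7.057

Mean = 36.2111; sum of squared deviations = 398.4289
s² = 398.4289 / 8 = 49.8036
s = √49.8036 = 7.057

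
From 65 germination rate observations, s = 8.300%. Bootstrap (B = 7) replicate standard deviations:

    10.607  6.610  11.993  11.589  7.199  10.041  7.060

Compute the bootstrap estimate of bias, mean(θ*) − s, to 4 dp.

bias = +0.9999

mean(θ*) = (10.607 + 6.610 + 11.993 + 11.589 + 7.199 + 10.041 + 7.060) / 7 = 9.29986
bias = 9.29986 − 8.300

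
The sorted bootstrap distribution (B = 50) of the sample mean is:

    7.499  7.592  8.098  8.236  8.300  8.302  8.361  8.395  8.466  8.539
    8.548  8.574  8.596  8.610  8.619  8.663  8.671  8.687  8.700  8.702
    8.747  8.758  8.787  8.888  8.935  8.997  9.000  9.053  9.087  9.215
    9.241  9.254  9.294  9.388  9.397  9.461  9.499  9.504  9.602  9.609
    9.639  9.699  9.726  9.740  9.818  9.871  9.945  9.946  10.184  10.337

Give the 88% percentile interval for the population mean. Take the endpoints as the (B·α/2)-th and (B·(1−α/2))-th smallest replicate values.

α = 0.12; lower rank = 50 × 0.060 = 3; upper rank = 50 × 0.940 = 47.
The 3rd smallest replicate is 8.098; the 47th is 9.945.

(8.098, 9.945)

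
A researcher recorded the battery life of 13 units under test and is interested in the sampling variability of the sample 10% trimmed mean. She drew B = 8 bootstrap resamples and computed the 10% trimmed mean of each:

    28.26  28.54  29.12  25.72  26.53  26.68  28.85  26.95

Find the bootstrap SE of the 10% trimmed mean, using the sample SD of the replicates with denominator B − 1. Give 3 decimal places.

Bootstrap SE is the standard deviation of the 8 replicate 10% trimmed means.
Mean of replicates: (28.26 + 28.54 + 29.12 + 25.72 + 26.53 + 26.68 + 28.85 + 26.95) / 8 = 220.6500 / 8 = 27.5813
Sum of squared deviations: (+0.6788)² + (+0.9587)² + (+1.5388)² + (−1.8613)² + (−1.0512)² + (−0.9013)² + (+1.2688)² + (−0.6313)² = 11.1375
Variance = 11.1375 / 7 = 1.5911
SE* = √1.5911

SE* = 1.261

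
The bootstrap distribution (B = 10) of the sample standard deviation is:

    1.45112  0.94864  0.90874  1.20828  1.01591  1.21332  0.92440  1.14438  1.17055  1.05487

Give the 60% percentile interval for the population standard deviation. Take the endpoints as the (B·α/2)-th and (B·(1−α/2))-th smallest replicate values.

(0.92440, 1.20828)

Sorted replicates: 0.90874, 0.92440, 0.94864, 1.01591, 1.05487, 1.14438, 1.17055, 1.20828, 1.21332, 1.45112
α = 0.40; lower rank = 10 × 0.200 = 2; upper rank = 10 × 0.800 = 8.
The 2nd smallest replicate is 0.92440; the 8th is 1.20828.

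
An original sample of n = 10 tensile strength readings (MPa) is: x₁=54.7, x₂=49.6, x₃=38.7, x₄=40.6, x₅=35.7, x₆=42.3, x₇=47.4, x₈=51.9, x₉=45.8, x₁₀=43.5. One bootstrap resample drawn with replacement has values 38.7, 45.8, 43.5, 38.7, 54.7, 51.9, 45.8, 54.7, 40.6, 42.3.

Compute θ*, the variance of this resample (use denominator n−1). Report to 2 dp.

θ* = 37.87

Mean = 45.6700; sum of squared deviations = 340.8610
s² = 340.8610 / 9 = 37.8734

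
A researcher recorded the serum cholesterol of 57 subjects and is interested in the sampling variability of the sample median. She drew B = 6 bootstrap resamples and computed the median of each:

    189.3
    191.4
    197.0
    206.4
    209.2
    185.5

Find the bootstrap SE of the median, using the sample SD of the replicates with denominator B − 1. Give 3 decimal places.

SE* = 9.575

Bootstrap SE is the standard deviation of the 6 replicate medians.
Mean of replicates: (189.3 + 191.4 + 197.0 + 206.4 + 209.2 + 185.5) / 6 = 1178.8000 / 6 = 196.4667
Sum of squared deviations: (−7.1667)² + (−5.0667)² + (+0.5333)² + (+9.9333)² + (+12.7333)² + (−10.9667)² = 458.3933
Variance = 458.3933 / 5 = 91.6787
SE* = √91.6787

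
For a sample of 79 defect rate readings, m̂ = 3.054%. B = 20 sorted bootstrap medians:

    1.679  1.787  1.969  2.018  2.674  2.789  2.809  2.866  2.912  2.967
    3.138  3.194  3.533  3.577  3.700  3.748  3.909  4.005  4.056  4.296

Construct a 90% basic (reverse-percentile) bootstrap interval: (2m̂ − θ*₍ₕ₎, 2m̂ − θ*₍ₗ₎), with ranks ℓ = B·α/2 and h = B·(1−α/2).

(2.052, 4.429)

Percentile endpoints at ranks 1 and 19: θ*₍1₎ = 1.679, θ*₍19₎ = 4.056.
Basic interval reflects these around m̂:
  lower = 2 × 3.054 − 4.056 = 2.052
  upper = 2 × 3.054 − 1.679 = 4.429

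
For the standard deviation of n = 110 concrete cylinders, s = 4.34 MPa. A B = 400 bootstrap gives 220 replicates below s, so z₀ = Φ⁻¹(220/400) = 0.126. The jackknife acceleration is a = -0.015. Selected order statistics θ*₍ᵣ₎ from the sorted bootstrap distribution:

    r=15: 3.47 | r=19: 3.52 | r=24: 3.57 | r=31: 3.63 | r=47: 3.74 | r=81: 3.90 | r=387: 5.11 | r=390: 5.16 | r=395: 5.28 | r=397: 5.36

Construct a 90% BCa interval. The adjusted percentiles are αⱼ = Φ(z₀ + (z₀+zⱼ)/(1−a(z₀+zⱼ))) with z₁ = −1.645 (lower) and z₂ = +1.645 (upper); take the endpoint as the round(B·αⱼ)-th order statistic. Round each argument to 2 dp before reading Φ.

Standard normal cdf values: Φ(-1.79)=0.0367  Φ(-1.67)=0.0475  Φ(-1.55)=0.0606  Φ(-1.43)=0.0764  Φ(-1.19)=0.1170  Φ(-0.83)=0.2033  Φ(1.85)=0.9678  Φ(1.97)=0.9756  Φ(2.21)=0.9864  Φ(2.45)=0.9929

Lower: z₀ + z₁ = 0.126 + (-1.645) = -1.519; 1 − a(z₀+z₁) = 1 − (-0.015)(-1.519) = 0.9772; argument = 0.126 + (-1.519)/0.9772 = -1.4284 → -1.43.
α₁ = Φ(-1.43) = 0.0764; rank = round(400 × 0.0764) = 31; θ*₍31₎ = 3.63.
Upper: z₀ + z₂ = 1.771; 1 − a(z₀+z₂) = 1.0266; argument = 1.8512 → 1.85; α₂ = 0.9678; rank = 387; θ*₍387₎ = 5.11.

(3.63, 5.11)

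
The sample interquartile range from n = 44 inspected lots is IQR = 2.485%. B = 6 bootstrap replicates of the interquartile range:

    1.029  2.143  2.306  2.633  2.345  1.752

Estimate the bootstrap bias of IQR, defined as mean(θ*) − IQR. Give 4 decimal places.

bias = −0.4503

mean(θ*) = (1.029 + 2.143 + 2.306 + 2.633 + 2.345 + 1.752) / 6 = 2.03467
bias = 2.03467 − 2.485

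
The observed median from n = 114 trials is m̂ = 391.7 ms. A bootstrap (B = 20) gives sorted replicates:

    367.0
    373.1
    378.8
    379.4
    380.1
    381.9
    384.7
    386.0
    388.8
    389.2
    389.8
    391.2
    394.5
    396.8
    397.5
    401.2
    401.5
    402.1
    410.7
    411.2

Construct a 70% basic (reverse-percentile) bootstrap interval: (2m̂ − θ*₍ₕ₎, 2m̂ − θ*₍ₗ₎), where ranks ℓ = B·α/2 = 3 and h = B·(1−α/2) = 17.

Percentile endpoints at ranks 3 and 17: θ*₍3₎ = 378.8, θ*₍17₎ = 401.5.
Basic interval reflects these around m̂:
  lower = 2 × 391.7 − 401.5 = 381.9
  upper = 2 × 391.7 − 378.8 = 404.6

(381.9, 404.6)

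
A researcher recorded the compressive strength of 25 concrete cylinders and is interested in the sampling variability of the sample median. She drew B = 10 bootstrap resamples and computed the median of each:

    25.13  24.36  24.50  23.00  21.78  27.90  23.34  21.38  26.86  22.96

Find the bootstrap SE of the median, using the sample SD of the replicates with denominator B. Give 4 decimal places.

SE* = 1.9801

Bootstrap SE is the standard deviation of the 10 replicate medians.
Mean of replicates: (25.13 + 24.36 + 24.50 + 23.00 + 21.78 + 27.90 + 23.34 + 21.38 + 26.86 + 22.96) / 10 = 241.21000 / 10 = 24.12100
Sum of squared deviations: (+1.00900)² + (+0.23900)² + (+0.37900)² + (−1.12100)² + (−2.34100)² + (+3.77900)² + (−0.78100)² + (−2.74100)² + (+2.73900)² + (−1.16100)² = 39.20969
Variance = 39.20969 / 10 = 3.92097
SE* = √3.92097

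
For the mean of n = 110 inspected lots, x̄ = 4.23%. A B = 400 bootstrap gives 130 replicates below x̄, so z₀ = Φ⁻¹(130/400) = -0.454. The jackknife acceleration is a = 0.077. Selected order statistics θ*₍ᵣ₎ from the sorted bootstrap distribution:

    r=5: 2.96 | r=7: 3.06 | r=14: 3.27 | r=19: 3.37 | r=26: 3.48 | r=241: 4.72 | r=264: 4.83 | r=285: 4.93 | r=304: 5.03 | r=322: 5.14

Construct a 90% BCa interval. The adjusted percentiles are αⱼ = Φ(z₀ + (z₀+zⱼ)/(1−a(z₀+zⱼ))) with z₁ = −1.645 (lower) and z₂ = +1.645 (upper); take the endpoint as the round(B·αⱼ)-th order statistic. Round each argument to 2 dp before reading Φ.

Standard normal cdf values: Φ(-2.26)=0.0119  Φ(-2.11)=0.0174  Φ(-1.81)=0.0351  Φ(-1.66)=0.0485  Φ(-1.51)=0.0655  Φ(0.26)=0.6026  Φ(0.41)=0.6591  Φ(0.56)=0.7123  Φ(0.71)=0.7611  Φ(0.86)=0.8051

(2.96, 5.14)

Lower: z₀ + z₁ = -0.454 + (-1.645) = -2.099; 1 − a(z₀+z₁) = 1 − (0.077)(-2.099) = 1.1616; argument = -0.454 + (-2.099)/1.1616 = -2.2610 → -2.26.
α₁ = Φ(-2.26) = 0.0119; rank = round(400 × 0.0119) = 5; θ*₍5₎ = 2.96.
Upper: z₀ + z₂ = 1.191; 1 − a(z₀+z₂) = 0.9083; argument = 0.8573 → 0.86; α₂ = 0.8051; rank = 322; θ*₍322₎ = 5.14.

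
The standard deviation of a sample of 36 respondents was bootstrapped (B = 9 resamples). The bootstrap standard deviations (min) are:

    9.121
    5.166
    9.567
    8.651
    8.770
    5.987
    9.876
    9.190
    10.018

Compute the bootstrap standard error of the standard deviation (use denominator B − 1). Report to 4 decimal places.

SE* = 1.7220

Bootstrap SE is the standard deviation of the 9 replicate standard deviations.
Mean of replicates: (9.121 + 5.166 + 9.567 + 8.651 + 8.770 + 5.987 + 9.876 + 9.190 + 10.018) / 9 = 76.34600 / 9 = 8.48289
Sum of squared deviations: (+0.63811)² + (−3.31689)² + (+1.08411)² + (+0.16811)² + (+0.28711)² + (−2.49589)² + (+1.39311)² + (+0.70711)² + (+1.53511)² = 23.72172
Variance = 23.72172 / 8 = 2.96522
SE* = √2.96522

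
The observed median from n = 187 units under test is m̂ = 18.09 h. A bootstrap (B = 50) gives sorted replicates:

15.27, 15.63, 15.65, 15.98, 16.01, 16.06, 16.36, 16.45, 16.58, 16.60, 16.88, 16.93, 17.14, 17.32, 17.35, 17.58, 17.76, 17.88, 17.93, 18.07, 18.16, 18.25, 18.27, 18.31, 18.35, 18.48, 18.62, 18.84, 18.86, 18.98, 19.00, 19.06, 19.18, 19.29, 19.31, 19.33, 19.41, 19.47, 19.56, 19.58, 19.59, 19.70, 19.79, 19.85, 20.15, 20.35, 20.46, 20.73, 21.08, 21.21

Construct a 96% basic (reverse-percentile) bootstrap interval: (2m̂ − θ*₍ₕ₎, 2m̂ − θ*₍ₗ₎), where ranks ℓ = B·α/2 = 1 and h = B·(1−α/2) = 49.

(15.10, 20.91)

Percentile endpoints at ranks 1 and 49: θ*₍1₎ = 15.27, θ*₍49₎ = 21.08.
Basic interval reflects these around m̂:
  lower = 2 × 18.09 − 21.08 = 15.10
  upper = 2 × 18.09 − 15.27 = 20.91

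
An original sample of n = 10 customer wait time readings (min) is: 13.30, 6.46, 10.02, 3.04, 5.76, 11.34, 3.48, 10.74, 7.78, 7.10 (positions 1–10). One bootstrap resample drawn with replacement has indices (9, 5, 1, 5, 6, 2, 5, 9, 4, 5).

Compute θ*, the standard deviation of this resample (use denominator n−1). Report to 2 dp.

θ* = 3.00

Resample values: 7.78, 5.76, 13.30, 5.76, 11.34, 6.46, 5.76, 7.78, 3.04, 5.76.
Mean = 7.2740; sum of squared deviations = 81.1152
s² = 81.1152 / 9 = 9.0128
s = √9.0128 = 3.00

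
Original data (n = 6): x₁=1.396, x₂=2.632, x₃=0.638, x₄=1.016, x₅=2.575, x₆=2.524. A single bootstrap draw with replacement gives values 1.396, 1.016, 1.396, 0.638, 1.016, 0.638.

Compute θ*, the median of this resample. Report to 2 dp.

Sorted: 0.638, 0.638, 1.016, 1.016, 1.396, 1.396
Median = average of the two middle values = 1.02

θ* = 1.02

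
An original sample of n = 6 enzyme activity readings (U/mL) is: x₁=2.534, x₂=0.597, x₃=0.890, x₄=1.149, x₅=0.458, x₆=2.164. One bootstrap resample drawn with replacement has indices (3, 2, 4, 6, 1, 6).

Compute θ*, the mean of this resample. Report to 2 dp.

θ* = 1.58

Resample values: 0.890, 0.597, 1.149, 2.164, 2.534, 2.164.
Mean = (0.890 + 0.597 + 1.149 + 2.164 + 2.534 + 2.164) / 6 = 9.4980 / 6 = 1.58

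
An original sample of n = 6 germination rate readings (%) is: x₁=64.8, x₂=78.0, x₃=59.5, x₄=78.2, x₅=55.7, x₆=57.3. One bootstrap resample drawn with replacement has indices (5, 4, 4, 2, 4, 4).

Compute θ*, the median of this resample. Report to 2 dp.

θ* = 78.20

Resample values: 55.7, 78.2, 78.2, 78.0, 78.2, 78.2.
Sorted: 55.7, 78.0, 78.2, 78.2, 78.2, 78.2
Median = average of the two middle values = 78.20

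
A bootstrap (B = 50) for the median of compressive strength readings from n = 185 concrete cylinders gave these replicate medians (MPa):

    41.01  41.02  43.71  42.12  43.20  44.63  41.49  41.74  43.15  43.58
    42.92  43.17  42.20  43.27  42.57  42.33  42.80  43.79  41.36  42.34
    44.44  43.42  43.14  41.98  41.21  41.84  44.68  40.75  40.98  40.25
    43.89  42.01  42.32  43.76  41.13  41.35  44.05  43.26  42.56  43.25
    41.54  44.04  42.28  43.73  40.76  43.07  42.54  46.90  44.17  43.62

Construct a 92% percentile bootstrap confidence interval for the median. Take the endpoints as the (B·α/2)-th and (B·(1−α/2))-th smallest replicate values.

Sorted replicates: 40.25, 40.75, 40.76, 40.98, 41.01, 41.02, 41.13, 41.21, 41.35, 41.36, 41.49, 41.54, 41.74, 41.84, 41.98, 42.01, 42.12, 42.20, 42.28, 42.32, 42.33, 42.34, 42.54, 42.56, 42.57, 42.80, 42.92, 43.07, 43.14, 43.15, 43.17, 43.20, 43.25, 43.26, 43.27, 43.42, 43.58, 43.62, 43.71, 43.73, 43.76, 43.79, 43.89, 44.04, 44.05, 44.17, 44.44, 44.63, 44.68, 46.90
α = 0.08; lower rank = 50 × 0.040 = 2; upper rank = 50 × 0.960 = 48.
The 2nd smallest replicate is 40.75; the 48th is 44.63.

(40.75, 44.63)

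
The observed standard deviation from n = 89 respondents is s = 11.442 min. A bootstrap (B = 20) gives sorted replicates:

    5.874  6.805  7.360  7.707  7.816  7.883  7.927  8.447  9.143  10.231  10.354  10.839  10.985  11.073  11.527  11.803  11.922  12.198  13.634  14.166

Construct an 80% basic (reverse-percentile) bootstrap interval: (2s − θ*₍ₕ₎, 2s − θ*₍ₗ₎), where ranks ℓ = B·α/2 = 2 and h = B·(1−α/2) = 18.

(10.686, 16.079)

Percentile endpoints at ranks 2 and 18: θ*₍2₎ = 6.805, θ*₍18₎ = 12.198.
Basic interval reflects these around s:
  lower = 2 × 11.442 − 12.198 = 10.686
  upper = 2 × 11.442 − 6.805 = 16.079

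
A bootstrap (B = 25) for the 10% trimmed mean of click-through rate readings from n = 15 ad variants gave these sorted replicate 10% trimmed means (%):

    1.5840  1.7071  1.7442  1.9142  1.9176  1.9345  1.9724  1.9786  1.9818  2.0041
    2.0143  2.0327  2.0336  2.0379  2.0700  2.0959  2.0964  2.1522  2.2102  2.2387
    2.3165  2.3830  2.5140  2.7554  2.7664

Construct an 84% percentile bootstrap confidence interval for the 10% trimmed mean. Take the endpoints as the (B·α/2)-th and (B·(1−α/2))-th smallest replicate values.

(1.7071, 2.5140)

α = 0.16; lower rank = 25 × 0.080 = 2; upper rank = 25 × 0.920 = 23.
The 2nd smallest replicate is 1.7071; the 23rd is 2.5140.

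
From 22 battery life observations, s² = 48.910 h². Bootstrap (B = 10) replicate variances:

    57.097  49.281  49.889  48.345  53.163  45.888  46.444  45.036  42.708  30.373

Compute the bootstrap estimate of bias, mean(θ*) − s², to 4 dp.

bias = −2.0876

mean(θ*) = (57.097 + 49.281 + 49.889 + 48.345 + 53.163 + 45.888 + 46.444 + 45.036 + 42.708 + 30.373) / 10 = 46.82240
bias = 46.82240 − 48.910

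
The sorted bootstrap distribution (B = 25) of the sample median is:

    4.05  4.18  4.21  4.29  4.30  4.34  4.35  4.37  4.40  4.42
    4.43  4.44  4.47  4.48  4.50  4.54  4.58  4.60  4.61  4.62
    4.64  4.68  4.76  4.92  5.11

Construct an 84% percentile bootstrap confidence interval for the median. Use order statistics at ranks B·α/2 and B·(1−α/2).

α = 0.16; lower rank = 25 × 0.080 = 2; upper rank = 25 × 0.920 = 23.
The 2nd smallest replicate is 4.18; the 23rd is 4.76.

(4.18, 4.76)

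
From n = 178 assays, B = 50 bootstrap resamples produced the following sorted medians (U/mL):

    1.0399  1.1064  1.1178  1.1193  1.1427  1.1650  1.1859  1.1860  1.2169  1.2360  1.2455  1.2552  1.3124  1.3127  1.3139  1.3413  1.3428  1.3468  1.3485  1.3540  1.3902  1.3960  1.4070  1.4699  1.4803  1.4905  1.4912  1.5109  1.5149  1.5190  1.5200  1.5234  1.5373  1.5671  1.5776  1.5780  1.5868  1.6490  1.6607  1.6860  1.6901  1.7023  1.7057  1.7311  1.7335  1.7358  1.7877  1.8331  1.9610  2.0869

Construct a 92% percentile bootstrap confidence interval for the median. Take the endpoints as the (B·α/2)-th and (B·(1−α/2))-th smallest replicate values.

(1.1064, 1.8331)

α = 0.08; lower rank = 50 × 0.040 = 2; upper rank = 50 × 0.960 = 48.
The 2nd smallest replicate is 1.1064; the 48th is 1.8331.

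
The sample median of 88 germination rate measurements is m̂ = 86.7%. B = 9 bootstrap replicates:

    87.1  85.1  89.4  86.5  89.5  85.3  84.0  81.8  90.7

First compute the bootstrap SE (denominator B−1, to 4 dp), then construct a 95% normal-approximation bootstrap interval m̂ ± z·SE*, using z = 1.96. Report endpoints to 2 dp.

Mean of replicates = 86.6000; sum of squared deviations = 67.0600; SE* = √(67.0600/8) = 2.8953
Margin = 1.96 × 2.8953 = 5.675
Interval: 86.7 ± 5.675

(81.03, 92.37)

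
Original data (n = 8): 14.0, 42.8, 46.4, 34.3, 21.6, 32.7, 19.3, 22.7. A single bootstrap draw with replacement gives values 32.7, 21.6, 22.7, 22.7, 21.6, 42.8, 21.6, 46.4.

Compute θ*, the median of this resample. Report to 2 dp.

Sorted: 21.6, 21.6, 21.6, 22.7, 22.7, 32.7, 42.8, 46.4
Median = average of the two middle values = 22.70

θ* = 22.70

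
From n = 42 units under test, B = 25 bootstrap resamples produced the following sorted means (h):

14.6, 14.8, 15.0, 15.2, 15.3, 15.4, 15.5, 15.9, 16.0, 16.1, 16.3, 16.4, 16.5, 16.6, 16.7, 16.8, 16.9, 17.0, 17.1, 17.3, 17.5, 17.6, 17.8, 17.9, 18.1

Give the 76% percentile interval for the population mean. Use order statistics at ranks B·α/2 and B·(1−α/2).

α = 0.24; lower rank = 25 × 0.120 = 3; upper rank = 25 × 0.880 = 22.
The 3rd smallest replicate is 15.0; the 22nd is 17.6.

(15.0, 17.6)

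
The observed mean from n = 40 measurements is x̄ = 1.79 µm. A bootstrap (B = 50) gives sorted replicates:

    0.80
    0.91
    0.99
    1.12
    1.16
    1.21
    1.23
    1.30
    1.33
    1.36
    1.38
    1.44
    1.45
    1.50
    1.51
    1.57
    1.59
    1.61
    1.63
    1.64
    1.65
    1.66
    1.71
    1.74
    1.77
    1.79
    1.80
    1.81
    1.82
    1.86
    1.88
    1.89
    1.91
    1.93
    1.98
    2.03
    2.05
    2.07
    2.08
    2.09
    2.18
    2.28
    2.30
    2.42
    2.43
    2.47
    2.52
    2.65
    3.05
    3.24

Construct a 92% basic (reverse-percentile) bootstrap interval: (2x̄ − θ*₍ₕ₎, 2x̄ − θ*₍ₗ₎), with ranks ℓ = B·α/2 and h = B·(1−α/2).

Percentile endpoints at ranks 2 and 48: θ*₍2₎ = 0.91, θ*₍48₎ = 2.65.
Basic interval reflects these around x̄:
  lower = 2 × 1.79 − 2.65 = 0.93
  upper = 2 × 1.79 − 0.91 = 2.67

(0.93, 2.67)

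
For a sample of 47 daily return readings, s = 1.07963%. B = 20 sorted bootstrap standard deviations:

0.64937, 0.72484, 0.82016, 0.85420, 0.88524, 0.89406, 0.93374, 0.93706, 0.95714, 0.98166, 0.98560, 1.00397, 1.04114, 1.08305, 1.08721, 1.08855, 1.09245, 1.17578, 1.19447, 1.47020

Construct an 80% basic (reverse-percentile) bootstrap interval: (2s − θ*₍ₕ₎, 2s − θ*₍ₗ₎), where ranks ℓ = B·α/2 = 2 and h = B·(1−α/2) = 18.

Percentile endpoints at ranks 2 and 18: θ*₍2₎ = 0.72484, θ*₍18₎ = 1.17578.
Basic interval reflects these around s:
  lower = 2 × 1.07963 − 1.17578 = 0.98348
  upper = 2 × 1.07963 − 0.72484 = 1.43442

(0.98348, 1.43442)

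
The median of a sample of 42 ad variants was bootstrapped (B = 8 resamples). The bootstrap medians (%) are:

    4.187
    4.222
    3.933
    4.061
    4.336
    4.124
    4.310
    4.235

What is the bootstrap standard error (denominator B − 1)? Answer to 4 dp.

Bootstrap SE is the standard deviation of the 8 replicate medians.
Mean of replicates: (4.187 + 4.222 + 3.933 + 4.061 + 4.336 + 4.124 + 4.310 + 4.235) / 8 = 33.40800 / 8 = 4.17600
Sum of squared deviations: (+0.01100)² + (+0.04600)² + (−0.24300)² + (−0.11500)² + (+0.16000)² + (−0.05200)² + (+0.13400)² + (+0.05900)² = 0.12425
Variance = 0.12425 / 7 = 0.01775
SE* = √0.01775

SE* = 0.1332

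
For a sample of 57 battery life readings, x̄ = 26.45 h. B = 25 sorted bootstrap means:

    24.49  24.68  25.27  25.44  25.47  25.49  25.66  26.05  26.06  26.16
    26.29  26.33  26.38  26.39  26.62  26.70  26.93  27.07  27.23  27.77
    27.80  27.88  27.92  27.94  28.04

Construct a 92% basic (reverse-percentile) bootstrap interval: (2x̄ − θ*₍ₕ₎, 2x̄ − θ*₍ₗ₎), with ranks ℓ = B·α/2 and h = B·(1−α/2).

Percentile endpoints at ranks 1 and 24: θ*₍1₎ = 24.49, θ*₍24₎ = 27.94.
Basic interval reflects these around x̄:
  lower = 2 × 26.45 − 27.94 = 24.96
  upper = 2 × 26.45 − 24.49 = 28.41

(24.96, 28.41)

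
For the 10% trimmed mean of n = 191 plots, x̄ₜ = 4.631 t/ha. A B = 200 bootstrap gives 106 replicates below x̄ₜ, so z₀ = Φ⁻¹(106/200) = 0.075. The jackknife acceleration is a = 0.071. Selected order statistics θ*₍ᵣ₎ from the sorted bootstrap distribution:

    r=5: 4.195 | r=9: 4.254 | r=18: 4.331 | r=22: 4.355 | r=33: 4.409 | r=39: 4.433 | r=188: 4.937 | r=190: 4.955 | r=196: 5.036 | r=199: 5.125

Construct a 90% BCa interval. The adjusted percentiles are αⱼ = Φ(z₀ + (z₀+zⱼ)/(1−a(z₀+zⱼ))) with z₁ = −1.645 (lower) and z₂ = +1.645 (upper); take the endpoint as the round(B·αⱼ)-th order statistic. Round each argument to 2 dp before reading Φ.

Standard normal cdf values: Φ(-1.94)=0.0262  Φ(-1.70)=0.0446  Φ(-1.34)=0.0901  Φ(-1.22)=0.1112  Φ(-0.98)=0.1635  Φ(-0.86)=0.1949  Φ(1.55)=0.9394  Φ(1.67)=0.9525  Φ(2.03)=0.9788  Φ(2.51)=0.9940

(4.331, 5.036)

Lower: z₀ + z₁ = 0.075 + (-1.645) = -1.570; 1 − a(z₀+z₁) = 1 − (0.071)(-1.570) = 1.1115; argument = 0.075 + (-1.570)/1.1115 = -1.3375 → -1.34.
α₁ = Φ(-1.34) = 0.0901; rank = round(200 × 0.0901) = 18; θ*₍18₎ = 4.331.
Upper: z₀ + z₂ = 1.720; 1 − a(z₀+z₂) = 0.8779; argument = 2.0343 → 2.03; α₂ = 0.9788; rank = 196; θ*₍196₎ = 5.036.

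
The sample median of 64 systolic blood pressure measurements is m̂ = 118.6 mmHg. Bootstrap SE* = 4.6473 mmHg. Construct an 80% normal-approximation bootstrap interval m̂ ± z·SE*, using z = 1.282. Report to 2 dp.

(112.64, 124.56)

Margin = 1.282 × 4.6473 = 5.958
Interval: 118.6 ± 5.958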